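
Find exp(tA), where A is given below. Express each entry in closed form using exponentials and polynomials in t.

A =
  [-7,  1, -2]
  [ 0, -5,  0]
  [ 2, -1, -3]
e^{tA} =
  [-2*t*exp(-5*t) + exp(-5*t), t*exp(-5*t), -2*t*exp(-5*t)]
  [0, exp(-5*t), 0]
  [2*t*exp(-5*t), -t*exp(-5*t), 2*t*exp(-5*t) + exp(-5*t)]

Strategy: write A = P · J · P⁻¹ where J is a Jordan canonical form, so e^{tA} = P · e^{tJ} · P⁻¹, and e^{tJ} can be computed block-by-block.

A has Jordan form
J =
  [-5,  1,  0]
  [ 0, -5,  0]
  [ 0,  0, -5]
(up to reordering of blocks).

Per-block formulas:
  For a 1×1 block at λ = -5: exp(t · [-5]) = [e^(-5t)].
  For a 2×2 Jordan block J_2(-5): exp(t · J_2(-5)) = e^(-5t)·(I + t·N), where N is the 2×2 nilpotent shift.

After assembling e^{tJ} and conjugating by P, we get:

e^{tA} =
  [-2*t*exp(-5*t) + exp(-5*t), t*exp(-5*t), -2*t*exp(-5*t)]
  [0, exp(-5*t), 0]
  [2*t*exp(-5*t), -t*exp(-5*t), 2*t*exp(-5*t) + exp(-5*t)]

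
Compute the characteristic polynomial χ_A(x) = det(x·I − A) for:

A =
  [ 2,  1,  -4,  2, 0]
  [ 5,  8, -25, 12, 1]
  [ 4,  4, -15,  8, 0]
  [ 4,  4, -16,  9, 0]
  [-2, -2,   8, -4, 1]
x^5 - 5*x^4 + 10*x^3 - 10*x^2 + 5*x - 1

Expanding det(x·I − A) (e.g. by cofactor expansion or by noting that A is similar to its Jordan form J, which has the same characteristic polynomial as A) gives
  χ_A(x) = x^5 - 5*x^4 + 10*x^3 - 10*x^2 + 5*x - 1
which factors as (x - 1)^5. The eigenvalues (with algebraic multiplicities) are λ = 1 with multiplicity 5.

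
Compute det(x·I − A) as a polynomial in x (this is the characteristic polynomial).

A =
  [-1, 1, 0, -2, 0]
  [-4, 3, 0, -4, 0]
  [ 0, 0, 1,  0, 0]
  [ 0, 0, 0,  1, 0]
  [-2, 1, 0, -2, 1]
x^5 - 5*x^4 + 10*x^3 - 10*x^2 + 5*x - 1

Expanding det(x·I − A) (e.g. by cofactor expansion or by noting that A is similar to its Jordan form J, which has the same characteristic polynomial as A) gives
  χ_A(x) = x^5 - 5*x^4 + 10*x^3 - 10*x^2 + 5*x - 1
which factors as (x - 1)^5. The eigenvalues (with algebraic multiplicities) are λ = 1 with multiplicity 5.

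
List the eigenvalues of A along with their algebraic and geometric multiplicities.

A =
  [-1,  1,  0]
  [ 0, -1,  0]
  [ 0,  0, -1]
λ = -1: alg = 3, geom = 2

Step 1 — factor the characteristic polynomial to read off the algebraic multiplicities:
  χ_A(x) = (x + 1)^3

Step 2 — compute geometric multiplicities via the rank-nullity identity g(λ) = n − rank(A − λI):
  rank(A − (-1)·I) = 1, so dim ker(A − (-1)·I) = n − 1 = 2

Summary:
  λ = -1: algebraic multiplicity = 3, geometric multiplicity = 2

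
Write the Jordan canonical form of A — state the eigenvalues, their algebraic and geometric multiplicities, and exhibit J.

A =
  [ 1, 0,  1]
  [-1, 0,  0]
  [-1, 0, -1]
J_3(0)

The characteristic polynomial is
  det(x·I − A) = x^3

Eigenvalues and multiplicities (the geometric multiplicity of λ is n − rank(A − λI), which equals the number of Jordan blocks for λ):
  λ = 0: algebraic multiplicity = 3, geometric multiplicity = 1

Determining the block sizes for each eigenvalue:
  λ = 0: one block (gm = 1), so the single block has size am = 3 → block sizes [3]

Assembling the blocks gives a Jordan form
J =
  [0, 1, 0]
  [0, 0, 1]
  [0, 0, 0]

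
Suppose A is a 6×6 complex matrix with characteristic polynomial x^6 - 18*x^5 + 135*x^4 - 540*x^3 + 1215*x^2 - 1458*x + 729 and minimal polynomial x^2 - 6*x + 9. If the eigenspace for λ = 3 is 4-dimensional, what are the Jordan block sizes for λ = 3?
Block sizes for λ = 3: [2, 2, 1, 1]

Step 1 — from the characteristic polynomial, algebraic multiplicity of λ = 3 is 6. From dim ker(A − (3)·I) = 4, there are exactly 4 Jordan blocks for λ = 3.
Step 2 — from the minimal polynomial, the factor (x − 3)^2 tells us the largest block for λ = 3 has size 2.
Step 3 — with total size 6, 4 blocks, and largest block 2, the block sizes (in nonincreasing order) are [2, 2, 1, 1].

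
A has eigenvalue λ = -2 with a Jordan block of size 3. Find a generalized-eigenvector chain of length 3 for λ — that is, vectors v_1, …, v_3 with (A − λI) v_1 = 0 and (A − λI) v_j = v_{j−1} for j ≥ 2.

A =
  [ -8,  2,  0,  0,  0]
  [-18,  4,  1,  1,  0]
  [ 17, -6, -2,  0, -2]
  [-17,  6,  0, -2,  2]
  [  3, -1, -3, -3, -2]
A Jordan chain for λ = -2 of length 3:
v_1 = (2, 6, 0, 0, -1)ᵀ
v_2 = (0, 1, 0, 0, -3)ᵀ
v_3 = (0, 0, 1, 0, 0)ᵀ

Let N = A − (-2)·I. We want v_3 with N^3 v_3 = 0 but N^2 v_3 ≠ 0; then v_{j-1} := N · v_j for j = 3, …, 2.

Pick v_3 = (0, 0, 1, 0, 0)ᵀ.
Then v_2 = N · v_3 = (0, 1, 0, 0, -3)ᵀ.
Then v_1 = N · v_2 = (2, 6, 0, 0, -1)ᵀ.

Sanity check: (A − (-2)·I) v_1 = (0, 0, 0, 0, 0)ᵀ = 0. ✓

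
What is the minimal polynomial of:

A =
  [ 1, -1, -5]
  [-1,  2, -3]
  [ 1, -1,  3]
x^3 - 6*x^2 + 12*x - 8

The characteristic polynomial is χ_A(x) = (x - 2)^3, so the eigenvalues are known. The minimal polynomial is
  m_A(x) = Π_λ (x − λ)^{k_λ}
where k_λ is the size of the *largest* Jordan block for λ (equivalently, the smallest k with (A − λI)^k v = 0 for every generalised eigenvector v of λ).

  λ = 2: largest Jordan block has size 3, contributing (x − 2)^3

So m_A(x) = (x - 2)^3 = x^3 - 6*x^2 + 12*x - 8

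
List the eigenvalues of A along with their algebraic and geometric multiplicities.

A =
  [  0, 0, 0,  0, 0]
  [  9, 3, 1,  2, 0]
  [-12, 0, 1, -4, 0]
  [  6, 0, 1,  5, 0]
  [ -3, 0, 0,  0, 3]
λ = 0: alg = 1, geom = 1; λ = 3: alg = 4, geom = 3

Step 1 — factor the characteristic polynomial to read off the algebraic multiplicities:
  χ_A(x) = x*(x - 3)^4

Step 2 — compute geometric multiplicities via the rank-nullity identity g(λ) = n − rank(A − λI):
  rank(A − (0)·I) = 4, so dim ker(A − (0)·I) = n − 4 = 1
  rank(A − (3)·I) = 2, so dim ker(A − (3)·I) = n − 2 = 3

Summary:
  λ = 0: algebraic multiplicity = 1, geometric multiplicity = 1
  λ = 3: algebraic multiplicity = 4, geometric multiplicity = 3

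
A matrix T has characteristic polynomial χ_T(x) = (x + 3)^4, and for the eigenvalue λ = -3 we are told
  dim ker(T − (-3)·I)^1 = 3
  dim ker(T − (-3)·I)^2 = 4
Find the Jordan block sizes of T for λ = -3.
Block sizes for λ = -3: [2, 1, 1]

From the dimensions of kernels of powers, the number of Jordan blocks of size at least j is d_j − d_{j−1} where d_j = dim ker(N^j) (with d_0 = 0). Computing the differences gives [3, 1].
The number of blocks of size exactly k is (#blocks of size ≥ k) − (#blocks of size ≥ k + 1), so the partition is: 2 block(s) of size 1, 1 block(s) of size 2.
In nonincreasing order the block sizes are [2, 1, 1].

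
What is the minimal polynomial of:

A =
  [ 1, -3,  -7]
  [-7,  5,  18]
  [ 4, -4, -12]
x^3 + 6*x^2 + 12*x + 8

The characteristic polynomial is χ_A(x) = (x + 2)^3, so the eigenvalues are known. The minimal polynomial is
  m_A(x) = Π_λ (x − λ)^{k_λ}
where k_λ is the size of the *largest* Jordan block for λ (equivalently, the smallest k with (A − λI)^k v = 0 for every generalised eigenvector v of λ).

  λ = -2: largest Jordan block has size 3, contributing (x + 2)^3

So m_A(x) = (x + 2)^3 = x^3 + 6*x^2 + 12*x + 8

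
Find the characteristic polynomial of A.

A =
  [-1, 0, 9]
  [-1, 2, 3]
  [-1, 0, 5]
x^3 - 6*x^2 + 12*x - 8

Expanding det(x·I − A) (e.g. by cofactor expansion or by noting that A is similar to its Jordan form J, which has the same characteristic polynomial as A) gives
  χ_A(x) = x^3 - 6*x^2 + 12*x - 8
which factors as (x - 2)^3. The eigenvalues (with algebraic multiplicities) are λ = 2 with multiplicity 3.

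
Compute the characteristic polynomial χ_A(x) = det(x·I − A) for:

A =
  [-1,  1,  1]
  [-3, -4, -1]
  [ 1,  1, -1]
x^3 + 6*x^2 + 12*x + 8

Expanding det(x·I − A) (e.g. by cofactor expansion or by noting that A is similar to its Jordan form J, which has the same characteristic polynomial as A) gives
  χ_A(x) = x^3 + 6*x^2 + 12*x + 8
which factors as (x + 2)^3. The eigenvalues (with algebraic multiplicities) are λ = -2 with multiplicity 3.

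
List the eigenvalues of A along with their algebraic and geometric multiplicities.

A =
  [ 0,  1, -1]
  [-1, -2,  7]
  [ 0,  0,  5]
λ = -1: alg = 2, geom = 1; λ = 5: alg = 1, geom = 1

Step 1 — factor the characteristic polynomial to read off the algebraic multiplicities:
  χ_A(x) = (x - 5)*(x + 1)^2

Step 2 — compute geometric multiplicities via the rank-nullity identity g(λ) = n − rank(A − λI):
  rank(A − (-1)·I) = 2, so dim ker(A − (-1)·I) = n − 2 = 1
  rank(A − (5)·I) = 2, so dim ker(A − (5)·I) = n − 2 = 1

Summary:
  λ = -1: algebraic multiplicity = 2, geometric multiplicity = 1
  λ = 5: algebraic multiplicity = 1, geometric multiplicity = 1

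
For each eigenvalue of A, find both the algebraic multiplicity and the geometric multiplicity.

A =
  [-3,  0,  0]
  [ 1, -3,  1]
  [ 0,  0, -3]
λ = -3: alg = 3, geom = 2

Step 1 — factor the characteristic polynomial to read off the algebraic multiplicities:
  χ_A(x) = (x + 3)^3

Step 2 — compute geometric multiplicities via the rank-nullity identity g(λ) = n − rank(A − λI):
  rank(A − (-3)·I) = 1, so dim ker(A − (-3)·I) = n − 1 = 2

Summary:
  λ = -3: algebraic multiplicity = 3, geometric multiplicity = 2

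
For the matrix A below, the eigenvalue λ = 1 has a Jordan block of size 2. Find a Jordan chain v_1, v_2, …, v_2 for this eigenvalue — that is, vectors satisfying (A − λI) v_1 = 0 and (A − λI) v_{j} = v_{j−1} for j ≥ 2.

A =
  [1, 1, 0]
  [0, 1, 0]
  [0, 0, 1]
A Jordan chain for λ = 1 of length 2:
v_1 = (1, 0, 0)ᵀ
v_2 = (0, 1, 0)ᵀ

Let N = A − (1)·I. We want v_2 with N^2 v_2 = 0 but N^1 v_2 ≠ 0; then v_{j-1} := N · v_j for j = 2, …, 2.

Pick v_2 = (0, 1, 0)ᵀ.
Then v_1 = N · v_2 = (1, 0, 0)ᵀ.

Sanity check: (A − (1)·I) v_1 = (0, 0, 0)ᵀ = 0. ✓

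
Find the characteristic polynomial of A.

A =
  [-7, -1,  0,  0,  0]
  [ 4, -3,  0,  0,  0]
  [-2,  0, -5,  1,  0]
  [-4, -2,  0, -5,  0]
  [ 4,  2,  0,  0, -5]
x^5 + 25*x^4 + 250*x^3 + 1250*x^2 + 3125*x + 3125

Expanding det(x·I − A) (e.g. by cofactor expansion or by noting that A is similar to its Jordan form J, which has the same characteristic polynomial as A) gives
  χ_A(x) = x^5 + 25*x^4 + 250*x^3 + 1250*x^2 + 3125*x + 3125
which factors as (x + 5)^5. The eigenvalues (with algebraic multiplicities) are λ = -5 with multiplicity 5.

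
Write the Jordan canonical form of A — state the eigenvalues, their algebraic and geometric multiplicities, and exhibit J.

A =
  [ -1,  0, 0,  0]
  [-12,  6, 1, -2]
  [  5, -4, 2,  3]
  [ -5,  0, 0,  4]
J_1(-1) ⊕ J_3(4)

The characteristic polynomial is
  det(x·I − A) = x^4 - 11*x^3 + 36*x^2 - 16*x - 64 = (x - 4)^3*(x + 1)

Eigenvalues and multiplicities (the geometric multiplicity of λ is n − rank(A − λI), which equals the number of Jordan blocks for λ):
  λ = -1: algebraic multiplicity = 1, geometric multiplicity = 1
  λ = 4: algebraic multiplicity = 3, geometric multiplicity = 1

Determining the block sizes for each eigenvalue:
  λ = -1: one block (gm = 1), so the single block has size am = 1 → block sizes [1]
  λ = 4: one block (gm = 1), so the single block has size am = 3 → block sizes [3]

Assembling the blocks gives a Jordan form
J =
  [-1, 0, 0, 0]
  [ 0, 4, 1, 0]
  [ 0, 0, 4, 1]
  [ 0, 0, 0, 4]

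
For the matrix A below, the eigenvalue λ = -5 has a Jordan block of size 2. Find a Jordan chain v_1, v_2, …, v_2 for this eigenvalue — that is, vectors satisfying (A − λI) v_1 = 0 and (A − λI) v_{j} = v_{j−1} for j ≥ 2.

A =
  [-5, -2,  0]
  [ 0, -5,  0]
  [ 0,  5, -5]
A Jordan chain for λ = -5 of length 2:
v_1 = (-2, 0, 5)ᵀ
v_2 = (0, 1, 0)ᵀ

Let N = A − (-5)·I. We want v_2 with N^2 v_2 = 0 but N^1 v_2 ≠ 0; then v_{j-1} := N · v_j for j = 2, …, 2.

Pick v_2 = (0, 1, 0)ᵀ.
Then v_1 = N · v_2 = (-2, 0, 5)ᵀ.

Sanity check: (A − (-5)·I) v_1 = (0, 0, 0)ᵀ = 0. ✓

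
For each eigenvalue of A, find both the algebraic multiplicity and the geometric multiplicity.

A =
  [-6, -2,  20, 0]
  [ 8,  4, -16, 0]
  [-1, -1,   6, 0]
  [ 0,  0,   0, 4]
λ = -4: alg = 1, geom = 1; λ = 4: alg = 3, geom = 2

Step 1 — factor the characteristic polynomial to read off the algebraic multiplicities:
  χ_A(x) = (x - 4)^3*(x + 4)

Step 2 — compute geometric multiplicities via the rank-nullity identity g(λ) = n − rank(A − λI):
  rank(A − (-4)·I) = 3, so dim ker(A − (-4)·I) = n − 3 = 1
  rank(A − (4)·I) = 2, so dim ker(A − (4)·I) = n − 2 = 2

Summary:
  λ = -4: algebraic multiplicity = 1, geometric multiplicity = 1
  λ = 4: algebraic multiplicity = 3, geometric multiplicity = 2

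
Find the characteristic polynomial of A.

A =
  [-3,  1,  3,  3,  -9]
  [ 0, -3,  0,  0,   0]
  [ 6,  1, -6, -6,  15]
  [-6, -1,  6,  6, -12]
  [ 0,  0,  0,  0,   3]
x^5 + 3*x^4 - 9*x^3 - 27*x^2

Expanding det(x·I − A) (e.g. by cofactor expansion or by noting that A is similar to its Jordan form J, which has the same characteristic polynomial as A) gives
  χ_A(x) = x^5 + 3*x^4 - 9*x^3 - 27*x^2
which factors as x^2*(x - 3)*(x + 3)^2. The eigenvalues (with algebraic multiplicities) are λ = -3 with multiplicity 2, λ = 0 with multiplicity 2, λ = 3 with multiplicity 1.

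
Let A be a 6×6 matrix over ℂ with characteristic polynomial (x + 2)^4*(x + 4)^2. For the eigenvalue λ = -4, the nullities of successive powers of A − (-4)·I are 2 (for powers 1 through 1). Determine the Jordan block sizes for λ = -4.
Block sizes for λ = -4: [1, 1]

From the dimensions of kernels of powers, the number of Jordan blocks of size at least j is d_j − d_{j−1} where d_j = dim ker(N^j) (with d_0 = 0). Computing the differences gives [2].
The number of blocks of size exactly k is (#blocks of size ≥ k) − (#blocks of size ≥ k + 1), so the partition is: 2 block(s) of size 1.
In nonincreasing order the block sizes are [1, 1].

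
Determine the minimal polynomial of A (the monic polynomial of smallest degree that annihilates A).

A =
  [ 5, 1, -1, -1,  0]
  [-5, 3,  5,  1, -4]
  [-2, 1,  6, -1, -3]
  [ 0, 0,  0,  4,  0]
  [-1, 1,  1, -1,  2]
x^3 - 12*x^2 + 48*x - 64

The characteristic polynomial is χ_A(x) = (x - 4)^5, so the eigenvalues are known. The minimal polynomial is
  m_A(x) = Π_λ (x − λ)^{k_λ}
where k_λ is the size of the *largest* Jordan block for λ (equivalently, the smallest k with (A − λI)^k v = 0 for every generalised eigenvector v of λ).

  λ = 4: largest Jordan block has size 3, contributing (x − 4)^3

So m_A(x) = (x - 4)^3 = x^3 - 12*x^2 + 48*x - 64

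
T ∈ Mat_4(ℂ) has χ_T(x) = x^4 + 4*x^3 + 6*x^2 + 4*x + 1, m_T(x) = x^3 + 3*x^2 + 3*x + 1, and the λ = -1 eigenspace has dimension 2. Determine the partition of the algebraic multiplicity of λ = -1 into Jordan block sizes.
Block sizes for λ = -1: [3, 1]

Step 1 — from the characteristic polynomial, algebraic multiplicity of λ = -1 is 4. From dim ker(T − (-1)·I) = 2, there are exactly 2 Jordan blocks for λ = -1.
Step 2 — from the minimal polynomial, the factor (x + 1)^3 tells us the largest block for λ = -1 has size 3.
Step 3 — with total size 4, 2 blocks, and largest block 3, the block sizes (in nonincreasing order) are [3, 1].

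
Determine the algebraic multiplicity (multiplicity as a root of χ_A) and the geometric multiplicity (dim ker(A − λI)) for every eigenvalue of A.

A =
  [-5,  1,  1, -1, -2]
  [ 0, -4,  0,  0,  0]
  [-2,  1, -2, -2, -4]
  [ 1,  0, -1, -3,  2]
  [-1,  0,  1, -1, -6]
λ = -4: alg = 5, geom = 3

Step 1 — factor the characteristic polynomial to read off the algebraic multiplicities:
  χ_A(x) = (x + 4)^5

Step 2 — compute geometric multiplicities via the rank-nullity identity g(λ) = n − rank(A − λI):
  rank(A − (-4)·I) = 2, so dim ker(A − (-4)·I) = n − 2 = 3

Summary:
  λ = -4: algebraic multiplicity = 5, geometric multiplicity = 3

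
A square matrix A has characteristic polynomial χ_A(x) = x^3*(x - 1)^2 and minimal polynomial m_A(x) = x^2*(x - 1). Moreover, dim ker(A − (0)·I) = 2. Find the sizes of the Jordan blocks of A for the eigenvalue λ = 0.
Block sizes for λ = 0: [2, 1]

Step 1 — from the characteristic polynomial, algebraic multiplicity of λ = 0 is 3. From dim ker(A − (0)·I) = 2, there are exactly 2 Jordan blocks for λ = 0.
Step 2 — from the minimal polynomial, the factor (x − 0)^2 tells us the largest block for λ = 0 has size 2.
Step 3 — with total size 3, 2 blocks, and largest block 2, the block sizes (in nonincreasing order) are [2, 1].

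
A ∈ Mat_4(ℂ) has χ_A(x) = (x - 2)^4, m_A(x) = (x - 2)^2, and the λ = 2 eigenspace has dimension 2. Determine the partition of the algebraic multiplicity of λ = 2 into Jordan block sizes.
Block sizes for λ = 2: [2, 2]

Step 1 — from the characteristic polynomial, algebraic multiplicity of λ = 2 is 4. From dim ker(A − (2)·I) = 2, there are exactly 2 Jordan blocks for λ = 2.
Step 2 — from the minimal polynomial, the factor (x − 2)^2 tells us the largest block for λ = 2 has size 2.
Step 3 — with total size 4, 2 blocks, and largest block 2, the block sizes (in nonincreasing order) are [2, 2].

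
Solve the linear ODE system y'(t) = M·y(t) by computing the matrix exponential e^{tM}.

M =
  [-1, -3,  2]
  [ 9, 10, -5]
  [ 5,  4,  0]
e^{tM} =
  [-t^2*exp(3*t)/2 - 4*t*exp(3*t) + exp(3*t), -t^2*exp(3*t)/2 - 3*t*exp(3*t), t^2*exp(3*t)/2 + 2*t*exp(3*t)]
  [t^2*exp(3*t) + 9*t*exp(3*t), t^2*exp(3*t) + 7*t*exp(3*t) + exp(3*t), -t^2*exp(3*t) - 5*t*exp(3*t)]
  [t^2*exp(3*t)/2 + 5*t*exp(3*t), t^2*exp(3*t)/2 + 4*t*exp(3*t), -t^2*exp(3*t)/2 - 3*t*exp(3*t) + exp(3*t)]

Strategy: write M = P · J · P⁻¹ where J is a Jordan canonical form, so e^{tM} = P · e^{tJ} · P⁻¹, and e^{tJ} can be computed block-by-block.

M has Jordan form
J =
  [3, 1, 0]
  [0, 3, 1]
  [0, 0, 3]
(up to reordering of blocks).

Per-block formulas:
  For a 3×3 Jordan block J_3(3): exp(t · J_3(3)) = e^(3t)·(I + t·N + (t^2/2)·N^2), where N is the 3×3 nilpotent shift.

After assembling e^{tJ} and conjugating by P, we get:

e^{tM} =
  [-t^2*exp(3*t)/2 - 4*t*exp(3*t) + exp(3*t), -t^2*exp(3*t)/2 - 3*t*exp(3*t), t^2*exp(3*t)/2 + 2*t*exp(3*t)]
  [t^2*exp(3*t) + 9*t*exp(3*t), t^2*exp(3*t) + 7*t*exp(3*t) + exp(3*t), -t^2*exp(3*t) - 5*t*exp(3*t)]
  [t^2*exp(3*t)/2 + 5*t*exp(3*t), t^2*exp(3*t)/2 + 4*t*exp(3*t), -t^2*exp(3*t)/2 - 3*t*exp(3*t) + exp(3*t)]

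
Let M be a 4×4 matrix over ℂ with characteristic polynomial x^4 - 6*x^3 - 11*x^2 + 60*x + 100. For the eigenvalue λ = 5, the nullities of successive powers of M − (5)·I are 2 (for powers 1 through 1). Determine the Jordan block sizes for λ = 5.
Block sizes for λ = 5: [1, 1]

From the dimensions of kernels of powers, the number of Jordan blocks of size at least j is d_j − d_{j−1} where d_j = dim ker(N^j) (with d_0 = 0). Computing the differences gives [2].
The number of blocks of size exactly k is (#blocks of size ≥ k) − (#blocks of size ≥ k + 1), so the partition is: 2 block(s) of size 1.
In nonincreasing order the block sizes are [1, 1].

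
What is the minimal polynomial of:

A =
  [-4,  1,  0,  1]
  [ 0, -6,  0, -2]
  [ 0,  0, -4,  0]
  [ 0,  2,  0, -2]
x^2 + 8*x + 16

The characteristic polynomial is χ_A(x) = (x + 4)^4, so the eigenvalues are known. The minimal polynomial is
  m_A(x) = Π_λ (x − λ)^{k_λ}
where k_λ is the size of the *largest* Jordan block for λ (equivalently, the smallest k with (A − λI)^k v = 0 for every generalised eigenvector v of λ).

  λ = -4: largest Jordan block has size 2, contributing (x + 4)^2

So m_A(x) = (x + 4)^2 = x^2 + 8*x + 16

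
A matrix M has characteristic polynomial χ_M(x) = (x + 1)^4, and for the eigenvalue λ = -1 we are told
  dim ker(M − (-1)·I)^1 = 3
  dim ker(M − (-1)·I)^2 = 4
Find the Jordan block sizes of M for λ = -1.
Block sizes for λ = -1: [2, 1, 1]

From the dimensions of kernels of powers, the number of Jordan blocks of size at least j is d_j − d_{j−1} where d_j = dim ker(N^j) (with d_0 = 0). Computing the differences gives [3, 1].
The number of blocks of size exactly k is (#blocks of size ≥ k) − (#blocks of size ≥ k + 1), so the partition is: 2 block(s) of size 1, 1 block(s) of size 2.
In nonincreasing order the block sizes are [2, 1, 1].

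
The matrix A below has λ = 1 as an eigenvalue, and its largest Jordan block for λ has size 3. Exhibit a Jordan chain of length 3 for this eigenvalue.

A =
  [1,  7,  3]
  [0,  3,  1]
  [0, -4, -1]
A Jordan chain for λ = 1 of length 3:
v_1 = (2, 0, 0)ᵀ
v_2 = (7, 2, -4)ᵀ
v_3 = (0, 1, 0)ᵀ

Let N = A − (1)·I. We want v_3 with N^3 v_3 = 0 but N^2 v_3 ≠ 0; then v_{j-1} := N · v_j for j = 3, …, 2.

Pick v_3 = (0, 1, 0)ᵀ.
Then v_2 = N · v_3 = (7, 2, -4)ᵀ.
Then v_1 = N · v_2 = (2, 0, 0)ᵀ.

Sanity check: (A − (1)·I) v_1 = (0, 0, 0)ᵀ = 0. ✓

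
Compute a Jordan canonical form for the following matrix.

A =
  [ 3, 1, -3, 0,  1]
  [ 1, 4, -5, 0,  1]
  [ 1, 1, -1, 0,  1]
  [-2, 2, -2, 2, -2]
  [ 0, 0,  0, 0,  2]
J_3(2) ⊕ J_1(2) ⊕ J_1(2)

The characteristic polynomial is
  det(x·I − A) = x^5 - 10*x^4 + 40*x^3 - 80*x^2 + 80*x - 32 = (x - 2)^5

Eigenvalues and multiplicities (the geometric multiplicity of λ is n − rank(A − λI), which equals the number of Jordan blocks for λ):
  λ = 2: algebraic multiplicity = 5, geometric multiplicity = 3

Determining the block sizes for each eigenvalue:
  λ = 2: with am = 5 and gm = 3, the partition is not yet determined (e.g. several partitions of 5 into 3 parts exist). Let N = A − (2)·I. Computing rank(N^1) = 2, rank(N^2) = 1, rank(N^3) = 0; the number of blocks of size ≥ j is rank(N^{j−1}) − rank(N^j), giving [3, 1, 1]. So we have 1 block(s) of size 3, 2 block(s) of size 1 → block sizes [3, 1, 1]

Assembling the blocks gives a Jordan form
J =
  [2, 1, 0, 0, 0]
  [0, 2, 1, 0, 0]
  [0, 0, 2, 0, 0]
  [0, 0, 0, 2, 0]
  [0, 0, 0, 0, 2]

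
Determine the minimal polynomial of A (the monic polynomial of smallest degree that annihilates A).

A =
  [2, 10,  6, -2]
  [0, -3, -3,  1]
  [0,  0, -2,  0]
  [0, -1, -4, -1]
x^4 + 4*x^3 - 16*x - 16

The characteristic polynomial is χ_A(x) = (x - 2)*(x + 2)^3, so the eigenvalues are known. The minimal polynomial is
  m_A(x) = Π_λ (x − λ)^{k_λ}
where k_λ is the size of the *largest* Jordan block for λ (equivalently, the smallest k with (A − λI)^k v = 0 for every generalised eigenvector v of λ).

  λ = -2: largest Jordan block has size 3, contributing (x + 2)^3
  λ = 2: largest Jordan block has size 1, contributing (x − 2)

So m_A(x) = (x - 2)*(x + 2)^3 = x^4 + 4*x^3 - 16*x - 16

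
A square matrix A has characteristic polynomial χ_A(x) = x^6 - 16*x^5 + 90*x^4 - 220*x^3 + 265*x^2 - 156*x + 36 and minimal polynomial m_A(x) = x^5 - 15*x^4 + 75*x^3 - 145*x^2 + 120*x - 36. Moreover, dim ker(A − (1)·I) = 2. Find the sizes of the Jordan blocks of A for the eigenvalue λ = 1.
Block sizes for λ = 1: [3, 1]

Step 1 — from the characteristic polynomial, algebraic multiplicity of λ = 1 is 4. From dim ker(A − (1)·I) = 2, there are exactly 2 Jordan blocks for λ = 1.
Step 2 — from the minimal polynomial, the factor (x − 1)^3 tells us the largest block for λ = 1 has size 3.
Step 3 — with total size 4, 2 blocks, and largest block 3, the block sizes (in nonincreasing order) are [3, 1].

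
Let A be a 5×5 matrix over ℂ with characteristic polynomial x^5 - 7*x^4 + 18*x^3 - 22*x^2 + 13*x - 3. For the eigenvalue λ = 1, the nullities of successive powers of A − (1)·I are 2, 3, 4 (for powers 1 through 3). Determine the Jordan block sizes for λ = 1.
Block sizes for λ = 1: [3, 1]

From the dimensions of kernels of powers, the number of Jordan blocks of size at least j is d_j − d_{j−1} where d_j = dim ker(N^j) (with d_0 = 0). Computing the differences gives [2, 1, 1].
The number of blocks of size exactly k is (#blocks of size ≥ k) − (#blocks of size ≥ k + 1), so the partition is: 1 block(s) of size 1, 1 block(s) of size 3.
In nonincreasing order the block sizes are [3, 1].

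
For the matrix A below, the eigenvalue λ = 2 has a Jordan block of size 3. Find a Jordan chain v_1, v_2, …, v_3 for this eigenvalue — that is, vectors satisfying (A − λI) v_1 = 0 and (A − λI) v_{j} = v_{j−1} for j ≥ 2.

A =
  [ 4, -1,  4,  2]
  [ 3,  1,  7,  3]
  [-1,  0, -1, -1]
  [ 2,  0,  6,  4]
A Jordan chain for λ = 2 of length 3:
v_1 = (1, 2, -1, 2)ᵀ
v_2 = (2, 3, -1, 2)ᵀ
v_3 = (1, 0, 0, 0)ᵀ

Let N = A − (2)·I. We want v_3 with N^3 v_3 = 0 but N^2 v_3 ≠ 0; then v_{j-1} := N · v_j for j = 3, …, 2.

Pick v_3 = (1, 0, 0, 0)ᵀ.
Then v_2 = N · v_3 = (2, 3, -1, 2)ᵀ.
Then v_1 = N · v_2 = (1, 2, -1, 2)ᵀ.

Sanity check: (A − (2)·I) v_1 = (0, 0, 0, 0)ᵀ = 0. ✓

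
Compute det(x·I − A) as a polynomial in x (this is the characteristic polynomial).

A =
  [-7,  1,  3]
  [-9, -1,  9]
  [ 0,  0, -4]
x^3 + 12*x^2 + 48*x + 64

Expanding det(x·I − A) (e.g. by cofactor expansion or by noting that A is similar to its Jordan form J, which has the same characteristic polynomial as A) gives
  χ_A(x) = x^3 + 12*x^2 + 48*x + 64
which factors as (x + 4)^3. The eigenvalues (with algebraic multiplicities) are λ = -4 with multiplicity 3.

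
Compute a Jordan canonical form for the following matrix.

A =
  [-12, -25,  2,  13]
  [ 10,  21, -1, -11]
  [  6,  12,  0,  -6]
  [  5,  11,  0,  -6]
J_3(0) ⊕ J_1(3)

The characteristic polynomial is
  det(x·I − A) = x^4 - 3*x^3 = x^3*(x - 3)

Eigenvalues and multiplicities (the geometric multiplicity of λ is n − rank(A − λI), which equals the number of Jordan blocks for λ):
  λ = 0: algebraic multiplicity = 3, geometric multiplicity = 1
  λ = 3: algebraic multiplicity = 1, geometric multiplicity = 1

Determining the block sizes for each eigenvalue:
  λ = 0: one block (gm = 1), so the single block has size am = 3 → block sizes [3]
  λ = 3: one block (gm = 1), so the single block has size am = 1 → block sizes [1]

Assembling the blocks gives a Jordan form
J =
  [0, 1, 0, 0]
  [0, 0, 1, 0]
  [0, 0, 0, 0]
  [0, 0, 0, 3]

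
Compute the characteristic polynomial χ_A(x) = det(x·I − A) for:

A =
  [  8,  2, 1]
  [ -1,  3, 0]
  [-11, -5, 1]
x^3 - 12*x^2 + 48*x - 64

Expanding det(x·I − A) (e.g. by cofactor expansion or by noting that A is similar to its Jordan form J, which has the same characteristic polynomial as A) gives
  χ_A(x) = x^3 - 12*x^2 + 48*x - 64
which factors as (x - 4)^3. The eigenvalues (with algebraic multiplicities) are λ = 4 with multiplicity 3.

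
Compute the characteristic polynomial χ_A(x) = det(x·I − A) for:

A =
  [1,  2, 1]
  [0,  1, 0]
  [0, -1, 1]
x^3 - 3*x^2 + 3*x - 1

Expanding det(x·I − A) (e.g. by cofactor expansion or by noting that A is similar to its Jordan form J, which has the same characteristic polynomial as A) gives
  χ_A(x) = x^3 - 3*x^2 + 3*x - 1
which factors as (x - 1)^3. The eigenvalues (with algebraic multiplicities) are λ = 1 with multiplicity 3.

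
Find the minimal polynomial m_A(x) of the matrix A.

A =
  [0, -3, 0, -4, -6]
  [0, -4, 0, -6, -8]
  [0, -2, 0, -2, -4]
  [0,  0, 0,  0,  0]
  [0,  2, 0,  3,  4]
x^2

The characteristic polynomial is χ_A(x) = x^5, so the eigenvalues are known. The minimal polynomial is
  m_A(x) = Π_λ (x − λ)^{k_λ}
where k_λ is the size of the *largest* Jordan block for λ (equivalently, the smallest k with (A − λI)^k v = 0 for every generalised eigenvector v of λ).

  λ = 0: largest Jordan block has size 2, contributing (x − 0)^2

So m_A(x) = x^2 = x^2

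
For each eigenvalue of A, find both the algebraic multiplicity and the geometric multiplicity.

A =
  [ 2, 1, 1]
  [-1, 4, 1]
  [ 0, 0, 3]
λ = 3: alg = 3, geom = 2

Step 1 — factor the characteristic polynomial to read off the algebraic multiplicities:
  χ_A(x) = (x - 3)^3

Step 2 — compute geometric multiplicities via the rank-nullity identity g(λ) = n − rank(A − λI):
  rank(A − (3)·I) = 1, so dim ker(A − (3)·I) = n − 1 = 2

Summary:
  λ = 3: algebraic multiplicity = 3, geometric multiplicity = 2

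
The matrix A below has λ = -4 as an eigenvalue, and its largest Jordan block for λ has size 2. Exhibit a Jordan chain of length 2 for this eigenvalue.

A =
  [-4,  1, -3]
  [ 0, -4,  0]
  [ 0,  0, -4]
A Jordan chain for λ = -4 of length 2:
v_1 = (1, 0, 0)ᵀ
v_2 = (0, 1, 0)ᵀ

Let N = A − (-4)·I. We want v_2 with N^2 v_2 = 0 but N^1 v_2 ≠ 0; then v_{j-1} := N · v_j for j = 2, …, 2.

Pick v_2 = (0, 1, 0)ᵀ.
Then v_1 = N · v_2 = (1, 0, 0)ᵀ.

Sanity check: (A − (-4)·I) v_1 = (0, 0, 0)ᵀ = 0. ✓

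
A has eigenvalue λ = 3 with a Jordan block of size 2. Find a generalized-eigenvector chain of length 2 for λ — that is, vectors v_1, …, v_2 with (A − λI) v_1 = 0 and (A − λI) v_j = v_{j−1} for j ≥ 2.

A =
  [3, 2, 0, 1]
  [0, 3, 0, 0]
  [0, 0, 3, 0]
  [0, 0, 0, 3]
A Jordan chain for λ = 3 of length 2:
v_1 = (2, 0, 0, 0)ᵀ
v_2 = (0, 1, 0, 0)ᵀ

Let N = A − (3)·I. We want v_2 with N^2 v_2 = 0 but N^1 v_2 ≠ 0; then v_{j-1} := N · v_j for j = 2, …, 2.

Pick v_2 = (0, 1, 0, 0)ᵀ.
Then v_1 = N · v_2 = (2, 0, 0, 0)ᵀ.

Sanity check: (A − (3)·I) v_1 = (0, 0, 0, 0)ᵀ = 0. ✓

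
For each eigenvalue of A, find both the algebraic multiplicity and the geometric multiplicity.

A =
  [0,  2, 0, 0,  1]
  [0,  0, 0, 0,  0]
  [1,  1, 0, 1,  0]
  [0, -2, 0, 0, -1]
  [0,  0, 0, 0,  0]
λ = 0: alg = 5, geom = 3

Step 1 — factor the characteristic polynomial to read off the algebraic multiplicities:
  χ_A(x) = x^5

Step 2 — compute geometric multiplicities via the rank-nullity identity g(λ) = n − rank(A − λI):
  rank(A − (0)·I) = 2, so dim ker(A − (0)·I) = n − 2 = 3

Summary:
  λ = 0: algebraic multiplicity = 5, geometric multiplicity = 3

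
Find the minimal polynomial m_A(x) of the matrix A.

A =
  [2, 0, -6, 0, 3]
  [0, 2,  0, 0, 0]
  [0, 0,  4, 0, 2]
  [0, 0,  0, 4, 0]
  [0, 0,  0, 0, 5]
x^3 - 11*x^2 + 38*x - 40

The characteristic polynomial is χ_A(x) = (x - 5)*(x - 4)^2*(x - 2)^2, so the eigenvalues are known. The minimal polynomial is
  m_A(x) = Π_λ (x − λ)^{k_λ}
where k_λ is the size of the *largest* Jordan block for λ (equivalently, the smallest k with (A − λI)^k v = 0 for every generalised eigenvector v of λ).

  λ = 2: largest Jordan block has size 1, contributing (x − 2)
  λ = 4: largest Jordan block has size 1, contributing (x − 4)
  λ = 5: largest Jordan block has size 1, contributing (x − 5)

So m_A(x) = (x - 5)*(x - 4)*(x - 2) = x^3 - 11*x^2 + 38*x - 40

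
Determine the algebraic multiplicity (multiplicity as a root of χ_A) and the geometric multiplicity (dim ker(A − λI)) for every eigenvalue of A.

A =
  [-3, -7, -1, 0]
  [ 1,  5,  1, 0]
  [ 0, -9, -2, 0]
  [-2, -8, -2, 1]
λ = -2: alg = 1, geom = 1; λ = 1: alg = 3, geom = 2

Step 1 — factor the characteristic polynomial to read off the algebraic multiplicities:
  χ_A(x) = (x - 1)^3*(x + 2)

Step 2 — compute geometric multiplicities via the rank-nullity identity g(λ) = n − rank(A − λI):
  rank(A − (-2)·I) = 3, so dim ker(A − (-2)·I) = n − 3 = 1
  rank(A − (1)·I) = 2, so dim ker(A − (1)·I) = n − 2 = 2

Summary:
  λ = -2: algebraic multiplicity = 1, geometric multiplicity = 1
  λ = 1: algebraic multiplicity = 3, geometric multiplicity = 2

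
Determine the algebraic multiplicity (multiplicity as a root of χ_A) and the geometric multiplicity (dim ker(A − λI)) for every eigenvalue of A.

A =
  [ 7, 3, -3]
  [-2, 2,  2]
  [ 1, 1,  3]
λ = 4: alg = 3, geom = 2

Step 1 — factor the characteristic polynomial to read off the algebraic multiplicities:
  χ_A(x) = (x - 4)^3

Step 2 — compute geometric multiplicities via the rank-nullity identity g(λ) = n − rank(A − λI):
  rank(A − (4)·I) = 1, so dim ker(A − (4)·I) = n − 1 = 2

Summary:
  λ = 4: algebraic multiplicity = 3, geometric multiplicity = 2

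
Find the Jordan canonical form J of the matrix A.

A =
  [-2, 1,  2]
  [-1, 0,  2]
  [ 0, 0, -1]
J_2(-1) ⊕ J_1(-1)

The characteristic polynomial is
  det(x·I − A) = x^3 + 3*x^2 + 3*x + 1 = (x + 1)^3

Eigenvalues and multiplicities (the geometric multiplicity of λ is n − rank(A − λI), which equals the number of Jordan blocks for λ):
  λ = -1: algebraic multiplicity = 3, geometric multiplicity = 2

Determining the block sizes for each eigenvalue:
  λ = -1: 2 blocks summing to 3 forces exactly one block of size 2 and the rest size 1 → block sizes [2, 1]

Assembling the blocks gives a Jordan form
J =
  [-1,  1,  0]
  [ 0, -1,  0]
  [ 0,  0, -1]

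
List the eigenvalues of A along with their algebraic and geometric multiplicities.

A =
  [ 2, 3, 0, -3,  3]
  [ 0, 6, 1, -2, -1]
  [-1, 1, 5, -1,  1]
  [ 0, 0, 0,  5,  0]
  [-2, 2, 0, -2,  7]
λ = 5: alg = 5, geom = 3

Step 1 — factor the characteristic polynomial to read off the algebraic multiplicities:
  χ_A(x) = (x - 5)^5

Step 2 — compute geometric multiplicities via the rank-nullity identity g(λ) = n − rank(A − λI):
  rank(A − (5)·I) = 2, so dim ker(A − (5)·I) = n − 2 = 3

Summary:
  λ = 5: algebraic multiplicity = 5, geometric multiplicity = 3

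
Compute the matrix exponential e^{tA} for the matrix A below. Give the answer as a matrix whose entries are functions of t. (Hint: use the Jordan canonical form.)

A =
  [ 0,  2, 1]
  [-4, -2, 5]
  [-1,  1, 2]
e^{tA} =
  [1 - 9*t^2/2, -3*t^2/2 + 2*t, 6*t^2 + t]
  [3*t^2/2 - 4*t, t^2/2 - 2*t + 1, -2*t^2 + 5*t]
  [-3*t^2 - t, -t^2 + t, 4*t^2 + 2*t + 1]

Strategy: write A = P · J · P⁻¹ where J is a Jordan canonical form, so e^{tA} = P · e^{tJ} · P⁻¹, and e^{tJ} can be computed block-by-block.

A has Jordan form
J =
  [0, 1, 0]
  [0, 0, 1]
  [0, 0, 0]
(up to reordering of blocks).

Per-block formulas:
  For a 3×3 Jordan block J_3(0): exp(t · J_3(0)) = e^(0t)·(I + t·N + (t^2/2)·N^2), where N is the 3×3 nilpotent shift.

After assembling e^{tJ} and conjugating by P, we get:

e^{tA} =
  [1 - 9*t^2/2, -3*t^2/2 + 2*t, 6*t^2 + t]
  [3*t^2/2 - 4*t, t^2/2 - 2*t + 1, -2*t^2 + 5*t]
  [-3*t^2 - t, -t^2 + t, 4*t^2 + 2*t + 1]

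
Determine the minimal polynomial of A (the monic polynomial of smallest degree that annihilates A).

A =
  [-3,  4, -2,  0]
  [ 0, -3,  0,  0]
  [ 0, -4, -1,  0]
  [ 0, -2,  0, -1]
x^2 + 4*x + 3

The characteristic polynomial is χ_A(x) = (x + 1)^2*(x + 3)^2, so the eigenvalues are known. The minimal polynomial is
  m_A(x) = Π_λ (x − λ)^{k_λ}
where k_λ is the size of the *largest* Jordan block for λ (equivalently, the smallest k with (A − λI)^k v = 0 for every generalised eigenvector v of λ).

  λ = -3: largest Jordan block has size 1, contributing (x + 3)
  λ = -1: largest Jordan block has size 1, contributing (x + 1)

So m_A(x) = (x + 1)*(x + 3) = x^2 + 4*x + 3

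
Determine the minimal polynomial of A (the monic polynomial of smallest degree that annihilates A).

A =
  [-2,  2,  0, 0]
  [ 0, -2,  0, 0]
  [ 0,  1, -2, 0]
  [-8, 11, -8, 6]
x^3 - 2*x^2 - 20*x - 24

The characteristic polynomial is χ_A(x) = (x - 6)*(x + 2)^3, so the eigenvalues are known. The minimal polynomial is
  m_A(x) = Π_λ (x − λ)^{k_λ}
where k_λ is the size of the *largest* Jordan block for λ (equivalently, the smallest k with (A − λI)^k v = 0 for every generalised eigenvector v of λ).

  λ = -2: largest Jordan block has size 2, contributing (x + 2)^2
  λ = 6: largest Jordan block has size 1, contributing (x − 6)

So m_A(x) = (x - 6)*(x + 2)^2 = x^3 - 2*x^2 - 20*x - 24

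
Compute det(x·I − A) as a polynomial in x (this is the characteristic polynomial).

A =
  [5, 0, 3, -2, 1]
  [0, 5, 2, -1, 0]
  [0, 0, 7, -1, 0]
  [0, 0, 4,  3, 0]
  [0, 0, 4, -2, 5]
x^5 - 25*x^4 + 250*x^3 - 1250*x^2 + 3125*x - 3125

Expanding det(x·I − A) (e.g. by cofactor expansion or by noting that A is similar to its Jordan form J, which has the same characteristic polynomial as A) gives
  χ_A(x) = x^5 - 25*x^4 + 250*x^3 - 1250*x^2 + 3125*x - 3125
which factors as (x - 5)^5. The eigenvalues (with algebraic multiplicities) are λ = 5 with multiplicity 5.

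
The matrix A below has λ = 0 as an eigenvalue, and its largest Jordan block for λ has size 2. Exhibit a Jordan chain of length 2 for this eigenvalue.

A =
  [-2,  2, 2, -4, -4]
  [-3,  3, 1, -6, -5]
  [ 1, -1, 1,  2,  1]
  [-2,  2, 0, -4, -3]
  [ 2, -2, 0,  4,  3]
A Jordan chain for λ = 0 of length 2:
v_1 = (-2, -3, 1, -2, 2)ᵀ
v_2 = (1, 0, 0, 0, 0)ᵀ

Let N = A − (0)·I. We want v_2 with N^2 v_2 = 0 but N^1 v_2 ≠ 0; then v_{j-1} := N · v_j for j = 2, …, 2.

Pick v_2 = (1, 0, 0, 0, 0)ᵀ.
Then v_1 = N · v_2 = (-2, -3, 1, -2, 2)ᵀ.

Sanity check: (A − (0)·I) v_1 = (0, 0, 0, 0, 0)ᵀ = 0. ✓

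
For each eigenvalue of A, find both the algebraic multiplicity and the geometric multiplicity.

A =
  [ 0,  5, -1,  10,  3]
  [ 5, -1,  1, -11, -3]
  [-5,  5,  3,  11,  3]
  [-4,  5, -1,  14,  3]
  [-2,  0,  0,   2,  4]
λ = 4: alg = 5, geom = 3

Step 1 — factor the characteristic polynomial to read off the algebraic multiplicities:
  χ_A(x) = (x - 4)^5

Step 2 — compute geometric multiplicities via the rank-nullity identity g(λ) = n − rank(A − λI):
  rank(A − (4)·I) = 2, so dim ker(A − (4)·I) = n − 2 = 3

Summary:
  λ = 4: algebraic multiplicity = 5, geometric multiplicity = 3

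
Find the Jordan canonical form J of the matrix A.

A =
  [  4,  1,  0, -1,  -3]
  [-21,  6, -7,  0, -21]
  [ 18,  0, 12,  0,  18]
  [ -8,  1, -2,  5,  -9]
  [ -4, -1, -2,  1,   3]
J_3(6) ⊕ J_1(6) ⊕ J_1(6)

The characteristic polynomial is
  det(x·I − A) = x^5 - 30*x^4 + 360*x^3 - 2160*x^2 + 6480*x - 7776 = (x - 6)^5

Eigenvalues and multiplicities (the geometric multiplicity of λ is n − rank(A − λI), which equals the number of Jordan blocks for λ):
  λ = 6: algebraic multiplicity = 5, geometric multiplicity = 3

Determining the block sizes for each eigenvalue:
  λ = 6: with am = 5 and gm = 3, the partition is not yet determined (e.g. several partitions of 5 into 3 parts exist). Let N = A − (6)·I. Computing rank(N^1) = 2, rank(N^2) = 1, rank(N^3) = 0; the number of blocks of size ≥ j is rank(N^{j−1}) − rank(N^j), giving [3, 1, 1]. So we have 1 block(s) of size 3, 2 block(s) of size 1 → block sizes [3, 1, 1]

Assembling the blocks gives a Jordan form
J =
  [6, 1, 0, 0, 0]
  [0, 6, 1, 0, 0]
  [0, 0, 6, 0, 0]
  [0, 0, 0, 6, 0]
  [0, 0, 0, 0, 6]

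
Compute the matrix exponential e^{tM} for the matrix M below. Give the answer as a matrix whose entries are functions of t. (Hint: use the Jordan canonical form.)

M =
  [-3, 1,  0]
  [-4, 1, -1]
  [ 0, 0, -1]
e^{tM} =
  [-2*t*exp(-t) + exp(-t), t*exp(-t), -t^2*exp(-t)/2]
  [-4*t*exp(-t), 2*t*exp(-t) + exp(-t), -t^2*exp(-t) - t*exp(-t)]
  [0, 0, exp(-t)]

Strategy: write M = P · J · P⁻¹ where J is a Jordan canonical form, so e^{tM} = P · e^{tJ} · P⁻¹, and e^{tJ} can be computed block-by-block.

M has Jordan form
J =
  [-1,  1,  0]
  [ 0, -1,  1]
  [ 0,  0, -1]
(up to reordering of blocks).

Per-block formulas:
  For a 3×3 Jordan block J_3(-1): exp(t · J_3(-1)) = e^(-1t)·(I + t·N + (t^2/2)·N^2), where N is the 3×3 nilpotent shift.

After assembling e^{tJ} and conjugating by P, we get:

e^{tM} =
  [-2*t*exp(-t) + exp(-t), t*exp(-t), -t^2*exp(-t)/2]
  [-4*t*exp(-t), 2*t*exp(-t) + exp(-t), -t^2*exp(-t) - t*exp(-t)]
  [0, 0, exp(-t)]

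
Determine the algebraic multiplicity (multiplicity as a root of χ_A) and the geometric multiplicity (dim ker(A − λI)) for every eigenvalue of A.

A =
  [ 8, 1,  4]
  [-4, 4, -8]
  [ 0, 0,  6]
λ = 6: alg = 3, geom = 2

Step 1 — factor the characteristic polynomial to read off the algebraic multiplicities:
  χ_A(x) = (x - 6)^3

Step 2 — compute geometric multiplicities via the rank-nullity identity g(λ) = n − rank(A − λI):
  rank(A − (6)·I) = 1, so dim ker(A − (6)·I) = n − 1 = 2

Summary:
  λ = 6: algebraic multiplicity = 3, geometric multiplicity = 2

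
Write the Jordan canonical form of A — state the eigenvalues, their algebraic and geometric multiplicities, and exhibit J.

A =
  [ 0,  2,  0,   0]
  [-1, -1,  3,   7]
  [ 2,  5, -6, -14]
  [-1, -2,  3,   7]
J_3(0) ⊕ J_1(0)

The characteristic polynomial is
  det(x·I − A) = x^4

Eigenvalues and multiplicities (the geometric multiplicity of λ is n − rank(A − λI), which equals the number of Jordan blocks for λ):
  λ = 0: algebraic multiplicity = 4, geometric multiplicity = 2

Determining the block sizes for each eigenvalue:
  λ = 0: with am = 4 and gm = 2, the partition is not yet determined (e.g. several partitions of 4 into 2 parts exist). Let N = A − (0)·I. Computing rank(N^1) = 2, rank(N^2) = 1, rank(N^3) = 0; the number of blocks of size ≥ j is rank(N^{j−1}) − rank(N^j), giving [2, 1, 1]. So we have 1 block(s) of size 3, 1 block(s) of size 1 → block sizes [3, 1]

Assembling the blocks gives a Jordan form
J =
  [0, 1, 0, 0]
  [0, 0, 1, 0]
  [0, 0, 0, 0]
  [0, 0, 0, 0]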